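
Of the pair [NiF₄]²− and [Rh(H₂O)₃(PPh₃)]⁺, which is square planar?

For [NiF₄]²−: Each fluoride is −1; balancing the −2 overall charge requires Ni(II). Ni sits in group 10, so the d-electron count is 10 − 2 = 8. Fluoride is a weak-field ligand. With weak-field ligands the CFSE gain from square planar is small, so a 3d d⁸ ion takes the sterically preferred tetrahedral geometry. → tetrahedral.
For [Rh(H₂O)₃(PPh₃)]⁺: Water is neutral; triphenylphosphine is neutral; balancing the +1 overall charge requires Rh(I). Rhodium is a group-9 element; Rh(I) is therefore d⁸. A 4d d⁸ ion has a large crystal-field splitting; square planar leaves the high-energy d_{x²−y²} orbital empty and maximises CFSE. → square planar.

[Rh(H₂O)₃(PPh₃)]⁺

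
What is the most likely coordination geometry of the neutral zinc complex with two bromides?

linear

Ligand charges: each bromide is −1. With an overall charge of 0 the zinc centre must be in the +2 oxidation state.
Zn sits in group 12, so the d-electron count is 12 − 2 = 10.
With 2 monodentate ligands the coordination number is 2.
A d¹⁰ ion with only two ligands adopts a linear arrangement (sp hybridisation; no CFSE preference).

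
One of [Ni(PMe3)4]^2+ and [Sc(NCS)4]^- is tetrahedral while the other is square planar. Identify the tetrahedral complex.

[Sc(NCS)4]^-

For [Ni(PMe3)4]^2+: Summing ligand charges against the +2 overall charge gives an oxidation state of +2 for nickel. Nickel is a group-10 element; Ni(II) is therefore d⁸. Trimethylphosphine is a strong-field ligand (high in the spectrochemical series). A 3d d⁸ ion with strong-field ligands gains enough CFSE to favour square planar over tetrahedral. → square planar.
For [Sc(NCS)4]^-: Summing ligand charges against the −1 overall charge gives an oxidation state of +3 for scandium. Group 3 minus oxidation state 3 gives a d⁰ configuration. A d⁰ ion has no crystal-field stabilisation preference between square planar and tetrahedral, so four ligands adopt the sterically favoured tetrahedral geometry. → tetrahedral.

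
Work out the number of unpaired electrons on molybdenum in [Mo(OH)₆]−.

1

Each hydroxide is −1; balancing the −1 overall charge requires Mo(V).
Group 6 minus oxidation state 5 gives a d¹ configuration.
In an octahedral field the d¹ configuration is t₂g¹e_g⁰ (only one arrangement possible), giving 1 unpaired electron.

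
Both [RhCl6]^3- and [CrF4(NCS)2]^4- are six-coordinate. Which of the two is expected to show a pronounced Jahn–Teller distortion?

[RhCl6]^3-: Summing ligand charges against the −3 overall charge gives an oxidation state of +3 for rhodium. Group 9 minus oxidation state 3 gives a d⁶ configuration. A 4d ion has a large Δₒ and is invariably low-spin. The d⁶ configuration leaves the e_g set evenly filled (or empty) — no strong Jahn–Teller driving force.
[CrF4(NCS)2]^4-: Each fluoride is −1; each isothiocyanate is −1; balancing the −4 overall charge requires Cr(II). Group 6 minus oxidation state 2 gives a d⁴ configuration. Fluoride and isothiocyanate are weak-field ligands for a first-row metal, so the complex is high-spin. The t₂g³e_g¹ (high-spin) configuration has an unevenly filled e_g set; the Jahn–Teller theorem predicts a tetragonal distortion (typically axial elongation) to lift the degeneracy.

[CrF4(NCS)2]^4-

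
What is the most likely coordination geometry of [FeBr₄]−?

tetrahedral

Each bromide is −1; balancing the −1 overall charge requires Fe(III).
Iron is a group-8 element; Fe(III) is therefore d⁵.
With 4 monodentate ligands the coordination number is 4.
Bromide is a weak-field ligand.
A high-spin d⁵ ion has zero CFSE in either geometry, so four ligands adopt the sterically favoured tetrahedral geometry.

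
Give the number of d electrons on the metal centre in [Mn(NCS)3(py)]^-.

Each isothiocyanate is −1; pyridine is neutral; balancing the −1 overall charge requires Mn(II).
Group 7 minus oxidation state 2 gives a d⁵ configuration.

d⁵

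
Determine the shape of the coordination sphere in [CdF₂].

linear

Each fluoride is −1; balancing the 0 overall charge requires Cd(II).
Group 12 minus oxidation state 2 gives a d¹⁰ configuration.
Coordination number: 2.
A d¹⁰ ion with only two ligands adopts a linear arrangement (sp hybridisation; no CFSE preference).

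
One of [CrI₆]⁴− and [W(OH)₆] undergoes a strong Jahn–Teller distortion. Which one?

[CrI₆]⁴−

[CrI₆]⁴−: Ligand charges: each iodide is −1. With an overall charge of −4 the chromium centre must be in the +2 oxidation state. Cr sits in group 6, so the d-electron count is 6 − 2 = 4. Iodide is a weak-field ligand for a first-row metal, so the complex is high-spin. The t₂g³e_g¹ (high-spin) configuration has an unevenly filled e_g set; the Jahn–Teller theorem predicts a tetragonal distortion (typically axial elongation) to lift the degeneracy.
[W(OH)₆]: Ligand charges: each hydroxide is −1. With an overall charge of 0 the tungsten centre must be in the +6 oxidation state. Tungsten is a group-6 element; W(VI) is therefore d⁰. The d⁰ configuration leaves the e_g set evenly filled (or empty) — no strong Jahn–Teller driving force.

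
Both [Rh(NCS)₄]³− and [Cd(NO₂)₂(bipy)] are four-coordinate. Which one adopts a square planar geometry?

For [Rh(NCS)₄]³−: Ligand charges: each isothiocyanate is −1. With an overall charge of −3 the rhodium centre must be in the +1 oxidation state. Group 9 minus oxidation state 1 gives a d⁸ configuration. A 4d d⁸ ion has a large crystal-field splitting; square planar leaves the high-energy d_{x²−y²} orbital empty and maximises CFSE. → square planar.
For [Cd(NO₂)₂(bipy)]: Each nitro (N-bound nitrite) is −1; 2,2′-bipyridine is neutral; balancing the 0 overall charge requires Cd(II). Cd sits in group 12, so the d-electron count is 12 − 2 = 10. A d¹⁰ ion has no crystal-field stabilisation preference between square planar and tetrahedral, so four ligands adopt the sterically favoured tetrahedral geometry. → tetrahedral.

[Rh(NCS)₄]³−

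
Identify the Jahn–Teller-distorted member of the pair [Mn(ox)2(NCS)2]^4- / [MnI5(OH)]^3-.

[Mn(ox)2(NCS)2]^4-: Each oxalate is −2; each isothiocyanate is −1; balancing the −4 overall charge requires Mn(II). Manganese is a group-7 element; Mn(II) is therefore d⁵. Isothiocyanate and oxalate are weak-field ligands for a first-row metal, so the complex is high-spin. The d⁵ configuration leaves the e_g set evenly filled (or empty) — no strong Jahn–Teller driving force.
[MnI5(OH)]^3-: Summing ligand charges against the −3 overall charge gives an oxidation state of +3 for manganese. Mn sits in group 7, so the d-electron count is 7 − 3 = 4. Hydroxide and iodide are weak-field ligands for a first-row metal, so the complex is high-spin. The t₂g³e_g¹ (high-spin) configuration has an unevenly filled e_g set; the Jahn–Teller theorem predicts a tetragonal distortion (typically axial elongation) to lift the degeneracy.

[MnI5(OH)]^3-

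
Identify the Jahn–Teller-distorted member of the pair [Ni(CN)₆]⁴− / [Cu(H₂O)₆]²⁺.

[Ni(CN)₆]⁴−: Ligand charges: each cyanide is −1. With an overall charge of −4 the nickel centre must be in the +2 oxidation state. Ni sits in group 10, so the d-electron count is 10 − 2 = 8. The d⁸ configuration leaves the e_g set evenly filled (or empty) — no strong Jahn–Teller driving force.
[Cu(H₂O)₆]²⁺: Water is neutral; balancing the +2 overall charge requires Cu(II). Group 11 minus oxidation state 2 gives a d⁹ configuration. The t₂g⁶e_g³ configuration has an unevenly filled e_g set; the Jahn–Teller theorem predicts a tetragonal distortion (typically axial elongation) to lift the degeneracy.

[Cu(H₂O)₆]²⁺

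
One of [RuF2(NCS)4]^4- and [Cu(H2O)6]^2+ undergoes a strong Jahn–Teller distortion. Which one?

[RuF2(NCS)4]^4-: Ligand charges: each fluoride is −1; each isothiocyanate is −1. With an overall charge of −4 the ruthenium centre must be in the +2 oxidation state. Ruthenium is a group-8 element; Ru(II) is therefore d⁶. A 4d ion has a large Δₒ and is invariably low-spin. The d⁶ configuration leaves the e_g set evenly filled (or empty) — no strong Jahn–Teller driving force.
[Cu(H2O)6]^2+: Summing ligand charges against the +2 overall charge gives an oxidation state of +2 for copper. Cu sits in group 11, so the d-electron count is 11 − 2 = 9. The t₂g⁶e_g³ configuration has an unevenly filled e_g set; the Jahn–Teller theorem predicts a tetragonal distortion (typically axial elongation) to lift the degeneracy.

[Cu(H2O)6]^2+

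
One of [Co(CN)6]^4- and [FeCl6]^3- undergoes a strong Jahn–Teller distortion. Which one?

[Co(CN)6]^4-: Each cyanide is −1; balancing the −4 overall charge requires Co(II). Co sits in group 9, so the d-electron count is 9 − 2 = 7. Cyanide is a strong-field ligand (high in the spectrochemical series) for a first-row metal, so the complex is low-spin. The t₂g⁶e_g¹ (low-spin) configuration has an unevenly filled e_g set; the Jahn–Teller theorem predicts a tetragonal distortion (typically axial elongation) to lift the degeneracy.
[FeCl6]^3-: Summing ligand charges against the −3 overall charge gives an oxidation state of +3 for iron. Iron is a group-8 element; Fe(III) is therefore d⁵. Chloride is a weak-field ligand for a first-row metal, so the complex is high-spin. The d⁵ configuration leaves the e_g set evenly filled (or empty) — no strong Jahn–Teller driving force.

[Co(CN)6]^4-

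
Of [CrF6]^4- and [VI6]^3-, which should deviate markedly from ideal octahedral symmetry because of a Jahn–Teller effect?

[CrF6]^4-

[CrF6]^4-: Each fluoride is −1; balancing the −4 overall charge requires Cr(II). Cr sits in group 6, so the d-electron count is 6 − 2 = 4. Fluoride is a weak-field ligand for a first-row metal, so the complex is high-spin. The t₂g³e_g¹ (high-spin) configuration has an unevenly filled e_g set; the Jahn–Teller theorem predicts a tetragonal distortion (typically axial elongation) to lift the degeneracy.
[VI6]^3-: Each iodide is −1; balancing the −3 overall charge requires V(III). V sits in group 5, so the d-electron count is 5 − 3 = 2. The d² configuration leaves the e_g set evenly filled (or empty) — no strong Jahn–Teller driving force.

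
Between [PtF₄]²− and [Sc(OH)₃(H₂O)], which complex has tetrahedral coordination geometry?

For [PtF₄]²−: Each fluoride is −1; balancing the −2 overall charge requires Pt(II). Platinum is a group-10 element; Pt(II) is therefore d⁸. A 5d d⁸ ion has a large crystal-field splitting; square planar leaves the high-energy d_{x²−y²} orbital empty and maximises CFSE. → square planar.
For [Sc(OH)₃(H₂O)]: Ligand charges: each hydroxide is −1; water is neutral. With an overall charge of 0 the scandium centre must be in the +3 oxidation state. Scandium is a group-3 element; Sc(III) is therefore d⁰. A d⁰ ion has no crystal-field stabilisation preference between square planar and tetrahedral, so four ligands adopt the sterically favoured tetrahedral geometry. → tetrahedral.

[Sc(OH)₃(H₂O)]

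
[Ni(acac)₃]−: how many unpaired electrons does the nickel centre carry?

Summing ligand charges against the −1 overall charge gives an oxidation state of +2 for nickel.
Group 10 minus oxidation state 2 gives a d⁸ configuration.
Counting donor atoms: 3×acetylacetonate (bidentate) → 6 donors. Coordination number = 6.
In an octahedral field the d⁸ configuration is t₂g⁶e_g² (only one arrangement possible), giving 2 unpaired electrons.

2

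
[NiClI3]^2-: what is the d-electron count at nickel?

Each chloride is −1; each iodide is −1; balancing the −2 overall charge requires Ni(II).
Nickel is a group-10 element; Ni(II) is therefore d⁸.

d⁸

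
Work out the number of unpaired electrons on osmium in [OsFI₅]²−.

2

Each fluoride is −1; each iodide is −1; balancing the −2 overall charge requires Os(IV).
Osmium is a group-8 element; Os(IV) is therefore d⁴.
The spin state decides the count: a 5d ion has a large Δₒ and is invariably low-spin.
An octahedral low-spin d⁴ ion is t₂g⁴e_g⁰, giving 2 unpaired electrons.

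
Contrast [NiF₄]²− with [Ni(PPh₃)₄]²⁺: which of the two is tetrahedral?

For [NiF₄]²−: Each fluoride is −1; balancing the −2 overall charge requires Ni(II). Ni sits in group 10, so the d-electron count is 10 − 2 = 8. Fluoride is a weak-field ligand. With weak-field ligands the CFSE gain from square planar is small, so a 3d d⁸ ion takes the sterically preferred tetrahedral geometry. → tetrahedral.
For [Ni(PPh₃)₄]²⁺: Summing ligand charges against the +2 overall charge gives an oxidation state of +2 for nickel. Group 10 minus oxidation state 2 gives a d⁸ configuration. Triphenylphosphine is a strong-field ligand (high in the spectrochemical series). A 3d d⁸ ion with strong-field ligands gains enough CFSE to favour square planar over tetrahedral. → square planar.

[NiF₄]²−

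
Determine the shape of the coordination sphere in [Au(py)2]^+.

Ligand charges: pyridine is neutral. With an overall charge of +1 the gold centre must be in the +1 oxidation state.
Group 11 minus oxidation state 1 gives a d¹⁰ configuration.
Coordination number: 2.
A d¹⁰ ion with only two ligands adopts a linear arrangement (sp hybridisation; no CFSE preference).

linear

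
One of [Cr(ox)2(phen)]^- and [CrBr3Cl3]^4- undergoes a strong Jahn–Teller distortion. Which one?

[CrBr3Cl3]^4-

[Cr(ox)2(phen)]^-: Ligand charges: each oxalate is −2; 1,10-phenanthroline is neutral. With an overall charge of −1 the chromium centre must be in the +3 oxidation state. Cr sits in group 6, so the d-electron count is 6 − 3 = 3. The d³ configuration leaves the e_g set evenly filled (or empty) — no strong Jahn–Teller driving force.
[CrBr3Cl3]^4-: Summing ligand charges against the −4 overall charge gives an oxidation state of +2 for chromium. Group 6 minus oxidation state 2 gives a d⁴ configuration. Bromide and chloride are weak-field ligands for a first-row metal, so the complex is high-spin. The t₂g³e_g¹ (high-spin) configuration has an unevenly filled e_g set; the Jahn–Teller theorem predicts a tetragonal distortion (typically axial elongation) to lift the degeneracy.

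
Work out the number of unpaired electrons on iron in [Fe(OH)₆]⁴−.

4

Ligand charges: each hydroxide is −1. With an overall charge of −4 the iron centre must be in the +2 oxidation state.
Fe sits in group 8, so the d-electron count is 8 − 2 = 6.
The spin state decides the count: Hydroxide is a weak-field ligand for a first-row metal, so the complex is high-spin.
An octahedral high-spin d⁶ ion is t₂g⁴e_g², giving 4 unpaired electrons.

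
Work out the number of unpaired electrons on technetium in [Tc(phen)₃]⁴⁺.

3 unpaired electrons

Summing ligand charges against the +4 overall charge gives an oxidation state of +4 for technetium.
Tc sits in group 7, so the d-electron count is 7 − 4 = 3.
Counting donor atoms: 3×1,10-phenanthroline (bidentate) → 6 donors. Coordination number = 6.
In an octahedral field the d³ configuration is t₂g³e_g⁰ (only one arrangement possible), giving 3 unpaired electrons.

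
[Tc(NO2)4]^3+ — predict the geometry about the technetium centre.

tetrahedral

Summing ligand charges against the +3 overall charge gives an oxidation state of +7 for technetium.
Technetium is a group-7 element; Tc(VII) is therefore d⁰.
With 4 monodentate ligands the coordination number is 4.
A d⁰ ion has no crystal-field stabilisation preference between square planar and tetrahedral, so four ligands adopt the sterically favoured tetrahedral geometry.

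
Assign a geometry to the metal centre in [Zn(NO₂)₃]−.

trigonal planar

Each nitro (N-bound nitrite) is −1; balancing the −1 overall charge requires Zn(II).
Zinc is a group-12 element; Zn(II) is therefore d¹⁰.
Coordination number: 3.
Three ligands around a d¹⁰ centre minimise repulsion in a trigonal-planar arrangement.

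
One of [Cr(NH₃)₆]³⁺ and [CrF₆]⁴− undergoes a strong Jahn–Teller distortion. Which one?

[CrF₆]⁴−

[Cr(NH₃)₆]³⁺: Summing ligand charges against the +3 overall charge gives an oxidation state of +3 for chromium. Chromium is a group-6 element; Cr(III) is therefore d³. The d³ configuration leaves the e_g set evenly filled (or empty) — no strong Jahn–Teller driving force.
[CrF₆]⁴−: Ligand charges: each fluoride is −1. With an overall charge of −4 the chromium centre must be in the +2 oxidation state. Cr sits in group 6, so the d-electron count is 6 − 2 = 4. Fluoride is a weak-field ligand for a first-row metal, so the complex is high-spin. The t₂g³e_g¹ (high-spin) configuration has an unevenly filled e_g set; the Jahn–Teller theorem predicts a tetragonal distortion (typically axial elongation) to lift the degeneracy.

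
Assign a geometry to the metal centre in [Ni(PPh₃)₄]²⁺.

Summing ligand charges against the +2 overall charge gives an oxidation state of +2 for nickel.
Group 10 minus oxidation state 2 gives a d⁸ configuration.
With 4 monodentate ligands the coordination number is 4.
Triphenylphosphine is a strong-field ligand (high in the spectrochemical series).
A 3d d⁸ ion with strong-field ligands gains enough CFSE to favour square planar over tetrahedral.

square planar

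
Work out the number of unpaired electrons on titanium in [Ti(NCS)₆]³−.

Ligand charges: each isothiocyanate is −1. With an overall charge of −3 the titanium centre must be in the +3 oxidation state.
Ti sits in group 4, so the d-electron count is 4 − 3 = 1.
In an octahedral field the d¹ configuration is t₂g¹e_g⁰ (only one arrangement possible), giving 1 unpaired electron.

1 unpaired electron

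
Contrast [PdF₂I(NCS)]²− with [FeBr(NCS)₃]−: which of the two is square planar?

[PdF₂I(NCS)]²−

For [PdF₂I(NCS)]²−: Each fluoride is −1; each iodide is −1; each isothiocyanate is −1; balancing the −2 overall charge requires Pd(II). Pd sits in group 10, so the d-electron count is 10 − 2 = 8. A 4d d⁸ ion has a large crystal-field splitting; square planar leaves the high-energy d_{x²−y²} orbital empty and maximises CFSE. → square planar.
For [FeBr(NCS)₃]−: Summing ligand charges against the −1 overall charge gives an oxidation state of +3 for iron. Group 8 minus oxidation state 3 gives a d⁵ configuration. A high-spin d⁵ ion has zero CFSE in either geometry, so four ligands adopt the sterically favoured tetrahedral geometry. → tetrahedral.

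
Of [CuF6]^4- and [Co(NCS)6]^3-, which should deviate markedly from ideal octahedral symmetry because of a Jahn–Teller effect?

[CuF6]^4-

[CuF6]^4-: Summing ligand charges against the −4 overall charge gives an oxidation state of +2 for copper. Copper is a group-11 element; Cu(II) is therefore d⁹. The t₂g⁶e_g³ configuration has an unevenly filled e_g set; the Jahn–Teller theorem predicts a tetragonal distortion (typically axial elongation) to lift the degeneracy.
[Co(NCS)6]^3-: Each isothiocyanate is −1; balancing the −3 overall charge requires Co(III). Cobalt is a group-9 element; Co(III) is therefore d⁶. Co(III) has an exceptionally large octahedral splitting and is low-spin with essentially every ligand except fluoride. The d⁶ configuration leaves the e_g set evenly filled (or empty) — no strong Jahn–Teller driving force.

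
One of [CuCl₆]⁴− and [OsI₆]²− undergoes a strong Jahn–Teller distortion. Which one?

[CuCl₆]⁴−

[CuCl₆]⁴−: Each chloride is −1; balancing the −4 overall charge requires Cu(II). Group 11 minus oxidation state 2 gives a d⁹ configuration. The t₂g⁶e_g³ configuration has an unevenly filled e_g set; the Jahn–Teller theorem predicts a tetragonal distortion (typically axial elongation) to lift the degeneracy.
[OsI₆]²−: Summing ligand charges against the −2 overall charge gives an oxidation state of +4 for osmium. Os sits in group 8, so the d-electron count is 8 − 4 = 4. A 5d ion has a large Δₒ and is invariably low-spin. The d⁴ configuration leaves the e_g set evenly filled (or empty) — no strong Jahn–Teller driving force.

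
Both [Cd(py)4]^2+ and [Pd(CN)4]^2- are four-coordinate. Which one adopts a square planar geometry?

[Pd(CN)4]^2-

For [Cd(py)4]^2+: Ligand charges: pyridine is neutral. With an overall charge of +2 the cadmium centre must be in the +2 oxidation state. Group 12 minus oxidation state 2 gives a d¹⁰ configuration. A d¹⁰ ion has no crystal-field stabilisation preference between square planar and tetrahedral, so four ligands adopt the sterically favoured tetrahedral geometry. → tetrahedral.
For [Pd(CN)4]^2-: Each cyanide is −1; balancing the −2 overall charge requires Pd(II). Palladium is a group-10 element; Pd(II) is therefore d⁸. A 4d d⁸ ion has a large crystal-field splitting; square planar leaves the high-energy d_{x²−y²} orbital empty and maximises CFSE. → square planar.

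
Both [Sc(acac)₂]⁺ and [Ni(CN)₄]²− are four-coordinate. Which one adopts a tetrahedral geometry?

For [Sc(acac)₂]⁺: Summing ligand charges against the +1 overall charge gives an oxidation state of +3 for scandium. Scandium is a group-3 element; Sc(III) is therefore d⁰. A d⁰ ion has no crystal-field stabilisation preference between square planar and tetrahedral, so four ligands adopt the sterically favoured tetrahedral geometry. → tetrahedral.
For [Ni(CN)₄]²−: Each cyanide is −1; balancing the −2 overall charge requires Ni(II). Nickel is a group-10 element; Ni(II) is therefore d⁸. Cyanide is a strong-field ligand (high in the spectrochemical series). A 3d d⁸ ion with strong-field ligands gains enough CFSE to favour square planar over tetrahedral. → square planar.

[Sc(acac)₂]⁺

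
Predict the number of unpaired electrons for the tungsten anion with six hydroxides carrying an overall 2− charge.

2 unpaired electrons

Ligand charges: each hydroxide is −1. With an overall charge of −2 the tungsten centre must be in the +4 oxidation state.
W sits in group 6, so the d-electron count is 6 − 4 = 2.
In an octahedral field the d² configuration is t₂g²e_g⁰ (only one arrangement possible), giving 2 unpaired electrons.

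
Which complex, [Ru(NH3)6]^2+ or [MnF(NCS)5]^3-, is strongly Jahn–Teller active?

[Ru(NH3)6]^2+: Ammonia is neutral; balancing the +2 overall charge requires Ru(II). Ruthenium is a group-8 element; Ru(II) is therefore d⁶. A 4d ion has a large Δₒ and is invariably low-spin. The d⁶ configuration leaves the e_g set evenly filled (or empty) — no strong Jahn–Teller driving force.
[MnF(NCS)5]^3-: Summing ligand charges against the −3 overall charge gives an oxidation state of +3 for manganese. Manganese is a group-7 element; Mn(III) is therefore d⁴. Fluoride and isothiocyanate are weak-field ligands for a first-row metal, so the complex is high-spin. The t₂g³e_g¹ (high-spin) configuration has an unevenly filled e_g set; the Jahn–Teller theorem predicts a tetragonal distortion (typically axial elongation) to lift the degeneracy.

[MnF(NCS)5]^3-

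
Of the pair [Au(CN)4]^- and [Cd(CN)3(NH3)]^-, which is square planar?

For [Au(CN)4]^-: Ligand charges: each cyanide is −1. With an overall charge of −1 the gold centre must be in the +3 oxidation state. Gold is a group-11 element; Au(III) is therefore d⁸. A 5d d⁸ ion has a large crystal-field splitting; square planar leaves the high-energy d_{x²−y²} orbital empty and maximises CFSE. → square planar.
For [Cd(CN)3(NH3)]^-: Summing ligand charges against the −1 overall charge gives an oxidation state of +2 for cadmium. Cadmium is a group-12 element; Cd(II) is therefore d¹⁰. A d¹⁰ ion has no crystal-field stabilisation preference between square planar and tetrahedral, so four ligands adopt the sterically favoured tetrahedral geometry. → tetrahedral.

[Au(CN)4]^-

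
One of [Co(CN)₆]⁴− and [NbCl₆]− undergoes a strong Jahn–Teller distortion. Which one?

[Co(CN)₆]⁴−: Summing ligand charges against the −4 overall charge gives an oxidation state of +2 for cobalt. Group 9 minus oxidation state 2 gives a d⁷ configuration. Cyanide is a strong-field ligand (high in the spectrochemical series) for a first-row metal, so the complex is low-spin. The t₂g⁶e_g¹ (low-spin) configuration has an unevenly filled e_g set; the Jahn–Teller theorem predicts a tetragonal distortion (typically axial elongation) to lift the degeneracy.
[NbCl₆]−: Ligand charges: each chloride is −1. With an overall charge of −1 the niobium centre must be in the +5 oxidation state. Niobium is a group-5 element; Nb(V) is therefore d⁰. The d⁰ configuration leaves the e_g set evenly filled (or empty) — no strong Jahn–Teller driving force.

[Co(CN)₆]⁴−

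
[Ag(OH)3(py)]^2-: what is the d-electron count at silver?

Each hydroxide is −1; pyridine is neutral; balancing the −2 overall charge requires Ag(I).
Ag sits in group 11, so the d-electron count is 11 − 1 = 10.

d¹⁰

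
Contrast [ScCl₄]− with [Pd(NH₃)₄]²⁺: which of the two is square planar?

For [ScCl₄]−: Summing ligand charges against the −1 overall charge gives an oxidation state of +3 for scandium. Sc sits in group 3, so the d-electron count is 3 − 3 = 0. A d⁰ ion has no crystal-field stabilisation preference between square planar and tetrahedral, so four ligands adopt the sterically favoured tetrahedral geometry. → tetrahedral.
For [Pd(NH₃)₄]²⁺: Ligand charges: ammonia is neutral. With an overall charge of +2 the palladium centre must be in the +2 oxidation state. Pd sits in group 10, so the d-electron count is 10 − 2 = 8. A 4d d⁸ ion has a large crystal-field splitting; square planar leaves the high-energy d_{x²−y²} orbital empty and maximises CFSE. → square planar.

[Pd(NH₃)₄]²⁺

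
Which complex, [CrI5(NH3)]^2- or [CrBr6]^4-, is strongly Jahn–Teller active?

[CrI5(NH3)]^2-: Summing ligand charges against the −2 overall charge gives an oxidation state of +3 for chromium. Cr sits in group 6, so the d-electron count is 6 − 3 = 3. The d³ configuration leaves the e_g set evenly filled (or empty) — no strong Jahn–Teller driving force.
[CrBr6]^4-: Summing ligand charges against the −4 overall charge gives an oxidation state of +2 for chromium. Chromium is a group-6 element; Cr(II) is therefore d⁴. Bromide is a weak-field ligand for a first-row metal, so the complex is high-spin. The t₂g³e_g¹ (high-spin) configuration has an unevenly filled e_g set; the Jahn–Teller theorem predicts a tetragonal distortion (typically axial elongation) to lift the degeneracy.

[CrBr6]^4-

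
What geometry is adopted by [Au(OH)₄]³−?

Summing ligand charges against the −3 overall charge gives an oxidation state of +1 for gold.
Group 11 minus oxidation state 1 gives a d¹⁰ configuration.
Coordination number: 4.
A d¹⁰ ion has no crystal-field stabilisation preference between square planar and tetrahedral, so four ligands adopt the sterically favoured tetrahedral geometry.

tetrahedral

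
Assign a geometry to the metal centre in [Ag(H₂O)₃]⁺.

trigonal planar

Summing ligand charges against the +1 overall charge gives an oxidation state of +1 for silver.
Silver is a group-11 element; Ag(I) is therefore d¹⁰.
Coordination number: 3.
Three ligands around a d¹⁰ centre minimise repulsion in a trigonal-planar arrangement.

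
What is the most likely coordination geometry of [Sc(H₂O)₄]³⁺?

Ligand charges: water is neutral. With an overall charge of +3 the scandium centre must be in the +3 oxidation state.
Scandium is a group-3 element; Sc(III) is therefore d⁰.
Coordination number: 4.
A d⁰ ion has no crystal-field stabilisation preference between square planar and tetrahedral, so four ligands adopt the sterically favoured tetrahedral geometry.

tetrahedral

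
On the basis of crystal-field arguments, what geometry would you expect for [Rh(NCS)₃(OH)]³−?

square planar

Each isothiocyanate is −1; each hydroxide is −1; balancing the −3 overall charge requires Rh(I).
Rhodium is a group-9 element; Rh(I) is therefore d⁸.
With 4 monodentate ligands the coordination number is 4.
A 4d d⁸ ion has a large crystal-field splitting; square planar leaves the high-energy d_{x²−y²} orbital empty and maximises CFSE.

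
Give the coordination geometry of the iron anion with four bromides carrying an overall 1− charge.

tetrahedral

Ligand charges: each bromide is −1. With an overall charge of −1 the iron centre must be in the +3 oxidation state.
Fe sits in group 8, so the d-electron count is 8 − 3 = 5.
Coordination number: 4.
Bromide is a weak-field ligand.
A high-spin d⁵ ion has zero CFSE in either geometry, so four ligands adopt the sterically favoured tetrahedral geometry.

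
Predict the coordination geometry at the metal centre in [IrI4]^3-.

square planar

Each iodide is −1; balancing the −3 overall charge requires Ir(I).
Group 9 minus oxidation state 1 gives a d⁸ configuration.
Coordination number: 4.
A 5d d⁸ ion has a large crystal-field splitting; square planar leaves the high-energy d_{x²−y²} orbital empty and maximises CFSE.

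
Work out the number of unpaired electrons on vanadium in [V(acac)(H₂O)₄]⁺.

3 unpaired electrons

Each acetylacetonate is −1; water is neutral; balancing the +1 overall charge requires V(II).
Vanadium is a group-5 element; V(II) is therefore d³.
Counting donor atoms: 1×acetylacetonate (bidentate) → 2 donors; 4×water (monodentate) → 4 donors. Coordination number = 6.
In an octahedral field the d³ configuration is t₂g³e_g⁰ (only one arrangement possible), giving 3 unpaired electrons.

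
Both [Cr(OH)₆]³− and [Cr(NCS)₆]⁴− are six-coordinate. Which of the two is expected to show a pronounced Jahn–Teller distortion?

[Cr(NCS)₆]⁴−

[Cr(OH)₆]³−: Each hydroxide is −1; balancing the −3 overall charge requires Cr(III). Chromium is a group-6 element; Cr(III) is therefore d³. The d³ configuration leaves the e_g set evenly filled (or empty) — no strong Jahn–Teller driving force.
[Cr(NCS)₆]⁴−: Each isothiocyanate is −1; balancing the −4 overall charge requires Cr(II). Chromium is a group-6 element; Cr(II) is therefore d⁴. Isothiocyanate is a weak-field ligand for a first-row metal, so the complex is high-spin. The t₂g³e_g¹ (high-spin) configuration has an unevenly filled e_g set; the Jahn–Teller theorem predicts a tetragonal distortion (typically axial elongation) to lift the degeneracy.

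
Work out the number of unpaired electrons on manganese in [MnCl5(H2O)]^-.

3

Summing ligand charges against the −1 overall charge gives an oxidation state of +4 for manganese.
Manganese is a group-7 element; Mn(IV) is therefore d³.
In an octahedral field the d³ configuration is t₂g³e_g⁰ (only one arrangement possible), giving 3 unpaired electrons.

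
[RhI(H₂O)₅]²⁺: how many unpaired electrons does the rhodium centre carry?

0 unpaired electrons

Summing ligand charges against the +2 overall charge gives an oxidation state of +3 for rhodium.
Group 9 minus oxidation state 3 gives a d⁶ configuration.
The spin state decides the count: a 4d ion has a large Δₒ and is invariably low-spin.
An octahedral low-spin d⁶ ion is t₂g⁶e_g⁰, giving 0 unpaired electrons.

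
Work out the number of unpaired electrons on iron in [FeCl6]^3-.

5 unpaired electrons

Summing ligand charges against the −3 overall charge gives an oxidation state of +3 for iron.
Group 8 minus oxidation state 3 gives a d⁵ configuration.
The spin state decides the count: Chloride is a weak-field ligand for a first-row metal, so the complex is high-spin.
An octahedral high-spin d⁵ ion is t₂g³e_g², giving 5 unpaired electrons.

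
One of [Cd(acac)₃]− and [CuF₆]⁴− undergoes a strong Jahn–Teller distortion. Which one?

[CuF₆]⁴−

[Cd(acac)₃]−: Ligand charges: each acetylacetonate is −1. With an overall charge of −1 the cadmium centre must be in the +2 oxidation state. Cd sits in group 12, so the d-electron count is 12 − 2 = 10. The d¹⁰ configuration leaves the e_g set evenly filled (or empty) — no strong Jahn–Teller driving force.
[CuF₆]⁴−: Ligand charges: each fluoride is −1. With an overall charge of −4 the copper centre must be in the +2 oxidation state. Cu sits in group 11, so the d-electron count is 11 − 2 = 9. The t₂g⁶e_g³ configuration has an unevenly filled e_g set; the Jahn–Teller theorem predicts a tetragonal distortion (typically axial elongation) to lift the degeneracy.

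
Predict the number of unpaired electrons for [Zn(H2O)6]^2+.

0 unpaired electrons

Ligand charges: water is neutral. With an overall charge of +2 the zinc centre must be in the +2 oxidation state.
Group 12 minus oxidation state 2 gives a d¹⁰ configuration.
In an octahedral field the d¹⁰ configuration is t₂g⁶e_g⁴, giving 0 unpaired electrons.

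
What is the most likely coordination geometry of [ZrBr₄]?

tetrahedral

Ligand charges: each bromide is −1. With an overall charge of 0 the zirconium centre must be in the +4 oxidation state.
Zr sits in group 4, so the d-electron count is 4 − 4 = 0.
Coordination number: 4.
A d⁰ ion has no crystal-field stabilisation preference between square planar and tetrahedral, so four ligands adopt the sterically favoured tetrahedral geometry.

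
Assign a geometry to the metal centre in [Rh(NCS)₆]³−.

octahedral

Each isothiocyanate is −1; balancing the −3 overall charge requires Rh(III).
Rhodium is a group-9 element; Rh(III) is therefore d⁶.
With 6 monodentate ligands the coordination number is 6.
Six donors around a single metal centre give an octahedral coordination sphere.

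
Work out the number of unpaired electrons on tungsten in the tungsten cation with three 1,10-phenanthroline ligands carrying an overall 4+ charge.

Summing ligand charges against the +4 overall charge gives an oxidation state of +4 for tungsten.
Group 6 minus oxidation state 4 gives a d² configuration.
Counting donor atoms: 3×1,10-phenanthroline (bidentate) → 6 donors. Coordination number = 6.
In an octahedral field the d² configuration is t₂g²e_g⁰ (only one arrangement possible), giving 2 unpaired electrons.

2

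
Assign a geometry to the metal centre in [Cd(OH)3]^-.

trigonal planar

Ligand charges: each hydroxide is −1. With an overall charge of −1 the cadmium centre must be in the +2 oxidation state.
Cadmium is a group-12 element; Cd(II) is therefore d¹⁰.
With 3 monodentate ligands the coordination number is 3.
Three ligands around a d¹⁰ centre minimise repulsion in a trigonal-planar arrangement.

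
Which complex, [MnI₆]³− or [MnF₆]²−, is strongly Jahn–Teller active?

[MnI₆]³−

[MnI₆]³−: Each iodide is −1; balancing the −3 overall charge requires Mn(III). Group 7 minus oxidation state 3 gives a d⁴ configuration. Iodide is a weak-field ligand for a first-row metal, so the complex is high-spin. The t₂g³e_g¹ (high-spin) configuration has an unevenly filled e_g set; the Jahn–Teller theorem predicts a tetragonal distortion (typically axial elongation) to lift the degeneracy.
[MnF₆]²−: Each fluoride is −1; balancing the −2 overall charge requires Mn(IV). Mn sits in group 7, so the d-electron count is 7 − 4 = 3. The d³ configuration leaves the e_g set evenly filled (or empty) — no strong Jahn–Teller driving force.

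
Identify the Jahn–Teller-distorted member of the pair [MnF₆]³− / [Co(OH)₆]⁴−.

[MnF₆]³−: Summing ligand charges against the −3 overall charge gives an oxidation state of +3 for manganese. Mn sits in group 7, so the d-electron count is 7 − 3 = 4. Fluoride is a weak-field ligand for a first-row metal, so the complex is high-spin. The t₂g³e_g¹ (high-spin) configuration has an unevenly filled e_g set; the Jahn–Teller theorem predicts a tetragonal distortion (typically axial elongation) to lift the degeneracy.
[Co(OH)₆]⁴−: Ligand charges: each hydroxide is −1. With an overall charge of −4 the cobalt centre must be in the +2 oxidation state. Group 9 minus oxidation state 2 gives a d⁷ configuration. Hydroxide is a weak-field ligand for a first-row metal, so the complex is high-spin. The d⁷ configuration leaves the e_g set evenly filled (or empty) — no strong Jahn–Teller driving force.

[MnF₆]³−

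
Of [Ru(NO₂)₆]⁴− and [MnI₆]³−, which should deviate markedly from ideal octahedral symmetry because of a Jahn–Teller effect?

[MnI₆]³−

[Ru(NO₂)₆]⁴−: Summing ligand charges against the −4 overall charge gives an oxidation state of +2 for ruthenium. Ruthenium is a group-8 element; Ru(II) is therefore d⁶. A 4d ion has a large Δₒ and is invariably low-spin. The d⁶ configuration leaves the e_g set evenly filled (or empty) — no strong Jahn–Teller driving force.
[MnI₆]³−: Each iodide is −1; balancing the −3 overall charge requires Mn(III). Manganese is a group-7 element; Mn(III) is therefore d⁴. Iodide is a weak-field ligand for a first-row metal, so the complex is high-spin. The t₂g³e_g¹ (high-spin) configuration has an unevenly filled e_g set; the Jahn–Teller theorem predicts a tetragonal distortion (typically axial elongation) to lift the degeneracy.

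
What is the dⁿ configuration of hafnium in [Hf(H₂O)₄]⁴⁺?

Ligand charges: water is neutral. With an overall charge of +4 the hafnium centre must be in the +4 oxidation state.
Group 4 minus oxidation state 4 gives a d⁰ configuration.

d0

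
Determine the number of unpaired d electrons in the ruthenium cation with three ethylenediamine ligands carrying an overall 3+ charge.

Ethylenediamine is neutral; balancing the +3 overall charge requires Ru(III).
Ruthenium is a group-8 element; Ru(III) is therefore d⁵.
Counting donor atoms: 3×ethylenediamine (bidentate) → 6 donors. Coordination number = 6.
The spin state decides the count: a 4d ion has a large Δₒ and is invariably low-spin.
An octahedral low-spin d⁵ ion is t₂g⁵e_g⁰, giving 1 unpaired electron.

1 unpaired electron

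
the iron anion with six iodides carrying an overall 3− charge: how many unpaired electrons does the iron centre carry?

Each iodide is −1; balancing the −3 overall charge requires Fe(III).
Group 8 minus oxidation state 3 gives a d⁵ configuration.
The spin state decides the count: Iodide is a weak-field ligand for a first-row metal, so the complex is high-spin.
An octahedral high-spin d⁵ ion is t₂g³e_g², giving 5 unpaired electrons.

5 unpaired electrons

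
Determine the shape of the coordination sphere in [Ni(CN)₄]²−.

square planar

Summing ligand charges against the −2 overall charge gives an oxidation state of +2 for nickel.
Nickel is a group-10 element; Ni(II) is therefore d⁸.
With 4 monodentate ligands the coordination number is 4.
Cyanide is a strong-field ligand (high in the spectrochemical series).
A 3d d⁸ ion with strong-field ligands gains enough CFSE to favour square planar over tetrahedral.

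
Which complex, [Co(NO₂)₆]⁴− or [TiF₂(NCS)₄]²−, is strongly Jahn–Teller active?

[Co(NO₂)₆]⁴−: Ligand charges: each nitro (N-bound nitrite) is −1. With an overall charge of −4 the cobalt centre must be in the +2 oxidation state. Group 9 minus oxidation state 2 gives a d⁷ configuration. Nitro (N-bound nitrite) is a strong-field ligand (high in the spectrochemical series) for a first-row metal, so the complex is low-spin. The t₂g⁶e_g¹ (low-spin) configuration has an unevenly filled e_g set; the Jahn–Teller theorem predicts a tetragonal distortion (typically axial elongation) to lift the degeneracy.
[TiF₂(NCS)₄]²−: Ligand charges: each fluoride is −1; each isothiocyanate is −1. With an overall charge of −2 the titanium centre must be in the +4 oxidation state. Group 4 minus oxidation state 4 gives a d⁰ configuration. The d⁰ configuration leaves the e_g set evenly filled (or empty) — no strong Jahn–Teller driving force.

[Co(NO₂)₆]⁴−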